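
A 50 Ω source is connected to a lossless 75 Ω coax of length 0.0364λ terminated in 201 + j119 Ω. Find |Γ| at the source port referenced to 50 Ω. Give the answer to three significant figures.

|Γ| ≈ 0.696

βl = 2π × 0.0364 = 13.1°
tan(βl) = 0.233
Z_in = Z_0·(Z_L + jZ_0·tanβl)/(Z_0 + jZ_L·tanβl) = 269 − j50 Ω
Γ_s = (Z_in − Z_s)/(Z_in + Z_s) = (219 − j50)/(319 − j50), |Γ_s| = 0.696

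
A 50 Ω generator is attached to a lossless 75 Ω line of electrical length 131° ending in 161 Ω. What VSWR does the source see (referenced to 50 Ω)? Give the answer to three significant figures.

VSWR ≈ 2.3

tan(βl) = -1.15
Z_in = Z_0·(Z_L + jZ_0·tanβl)/(Z_0 + jZ_L·tanβl) = 52.7 + j43.9 Ω
Γ_s = (Z_in − Z_s)/(Z_in + Z_s) = (2.7 + j43.9)/(103 + j43.9), |Γ_s| = 0.393
VSWR = (1 + |Γ_s|)/(1 − |Γ_s|)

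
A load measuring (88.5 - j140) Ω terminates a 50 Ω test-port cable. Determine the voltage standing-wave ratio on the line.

VSWR ≈ 6.61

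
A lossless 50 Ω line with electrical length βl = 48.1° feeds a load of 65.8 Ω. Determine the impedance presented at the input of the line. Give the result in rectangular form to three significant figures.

Z_in ≈ 46.8 − j12.9 Ω

tan(βl) = tan(48.1°) = 1.11
Z_in = Z_0·(Z_L + jZ_0·tanβl)/(Z_0 + jZ_L·tanβl)
     = 50·(65.8 + j55.7)/(50 + j73.3)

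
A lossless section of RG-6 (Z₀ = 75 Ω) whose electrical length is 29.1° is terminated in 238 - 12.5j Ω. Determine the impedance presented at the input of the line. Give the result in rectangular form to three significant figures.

tan(βl) = tan(29.1°) = 0.557
Z_in = Z_0·(Z_L + jZ_0·tanβl)/(Z_0 + jZ_L·tanβl)
     = 75·(238 + j29.2)/(82 + j132)

Z_in ≈ 72.3 − j90 Ω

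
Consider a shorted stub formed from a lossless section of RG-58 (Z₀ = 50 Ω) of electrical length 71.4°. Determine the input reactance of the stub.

tan(βl) = 2.97
For a shorted stub, Z_in = jZ_0·tan(βl)

X_in ≈ 149 Ω (inductive)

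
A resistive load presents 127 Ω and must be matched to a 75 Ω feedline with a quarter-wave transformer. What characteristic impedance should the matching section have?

Z_qwt ≈ 97.6 Ω

Z_qwt = √(Z_0·R_L) = √(75 × 127) = √9525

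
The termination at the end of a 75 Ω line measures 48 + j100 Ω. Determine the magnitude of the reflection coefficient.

Γ = (Z_L − Z_0)/(Z_L + Z_0) = (-27 + j100)/(123 + j100)
|Γ| = 104/159

|Γ| ≈ 0.653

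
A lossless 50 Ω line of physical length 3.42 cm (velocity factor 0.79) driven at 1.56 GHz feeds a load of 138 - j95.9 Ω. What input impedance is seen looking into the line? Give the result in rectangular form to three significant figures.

Z_in ≈ 11.9 + j1.04 Ω

λ = v/f = 0.79·c / 1.56 GHz = 0.152 m
βl = 2π·l/λ = 2π × 0.225 = 81°
tan(βl) = tan(81°) = 6.34
Z_in = Z_0·(Z_L + jZ_0·tanβl)/(Z_0 + jZ_L·tanβl)
     = 50·(138 + j221)/(658 + j875)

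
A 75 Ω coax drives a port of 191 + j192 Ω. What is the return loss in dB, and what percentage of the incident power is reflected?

Γ = (116 + j192)/(266 + j192), |Γ| = 0.684
RL = −20·log₁₀(0.684) = 3.3 dB
P_refl/P_inc = |Γ|² = 0.468

RL ≈ 3.3 dB; 46.8% of incident power reflected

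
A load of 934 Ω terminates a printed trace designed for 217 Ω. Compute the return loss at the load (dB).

RL ≈ 4.11 dB

Γ = (934 − 217)/(934 + 217) = 0.623
RL = −20·log₁₀|Γ| = −20·log₁₀(0.623)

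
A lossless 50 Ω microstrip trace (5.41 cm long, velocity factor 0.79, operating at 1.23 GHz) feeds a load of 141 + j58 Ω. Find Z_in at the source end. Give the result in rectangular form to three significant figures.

Z_in ≈ 15 + j2.6 Ω

λ = v/f = 0.79·c / 1.23 GHz = 0.193 m
βl = 2π·l/λ = 2π × 0.281 = 101°
tan(βl) = tan(101°) = -5.11
Z_in = Z_0·(Z_L + jZ_0·tanβl)/(Z_0 + jZ_L·tanβl)
     = 50·(141 − j197)/(346 − j720)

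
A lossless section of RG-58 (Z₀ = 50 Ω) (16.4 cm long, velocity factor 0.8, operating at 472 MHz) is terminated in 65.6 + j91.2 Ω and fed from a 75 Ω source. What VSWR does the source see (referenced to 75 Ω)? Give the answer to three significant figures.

VSWR ≈ 6.54

λ = v/f = 0.8·c / 472 MHz = 0.508 m
βl = 2π·l/λ = 2π × 0.323 = 116°
tan(βl) = -2.04
Z_in = Z_0·(Z_L + jZ_0·tanβl)/(Z_0 + jZ_L·tanβl) = 11.5 + j4.23 Ω
Γ_s = (Z_in − Z_s)/(Z_in + Z_s) = (-63.5 + j4.23)/(86.5 + j4.23), |Γ_s| = 0.735
VSWR = (1 + |Γ_s|)/(1 − |Γ_s|)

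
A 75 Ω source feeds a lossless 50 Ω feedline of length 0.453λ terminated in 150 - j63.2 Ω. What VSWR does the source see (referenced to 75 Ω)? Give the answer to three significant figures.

βl = 2π × 0.453 = 163°
tan(βl) = -0.304
Z_in = Z_0·(Z_L + jZ_0·tanβl)/(Z_0 + jZ_L·tanβl) = 135 + j73.1 Ω
Γ_s = (Z_in − Z_s)/(Z_in + Z_s) = (60.3 + j73.1)/(210 + j73.1), |Γ_s| = 0.426
VSWR = (1 + |Γ_s|)/(1 − |Γ_s|)

VSWR ≈ 2.48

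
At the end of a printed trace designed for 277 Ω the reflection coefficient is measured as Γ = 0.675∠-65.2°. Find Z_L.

Z_L = Z_0·(1 + Γ)/(1 − Γ) = 277·(1.28 − j0.613)/(0.717 + j0.613)

Z_L ≈ 170 − j382 Ω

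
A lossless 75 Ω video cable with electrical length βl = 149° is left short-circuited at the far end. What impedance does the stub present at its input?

tan(βl) = -0.601
For a short-circuited stub, Z_in = jZ_0·tan(βl)

Z_in ≈ −j45.1 Ω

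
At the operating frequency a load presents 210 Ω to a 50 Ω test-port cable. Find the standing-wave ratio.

VSWR ≈ 4.2

For a purely resistive load, VSWR = R_L/Z_0 or Z_0/R_L (whichever > 1) = 210/50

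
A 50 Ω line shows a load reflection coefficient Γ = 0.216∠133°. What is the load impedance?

Z_L ≈ 35.5 + j11.8 Ω

Z_L = Z_0·(1 + Γ)/(1 − Γ) = 50·(0.853 + j0.158)/(1.15 − j0.158)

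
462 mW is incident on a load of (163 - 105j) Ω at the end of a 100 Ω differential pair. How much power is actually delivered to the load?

P_delivered ≈ 376 mW

|Γ| = |(63 − j105)/(263 − j105)| = 0.432
|Γ|² = 0.187
P_refl = |Γ|²·P_inc = 86.4 mW, P_del = (1 − |Γ|²)·P_inc = 376 mW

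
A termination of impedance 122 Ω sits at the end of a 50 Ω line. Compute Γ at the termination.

Γ = 0.419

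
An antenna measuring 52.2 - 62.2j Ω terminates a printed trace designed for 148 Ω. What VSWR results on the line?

VSWR ≈ 3.39

Γ = (Z_L − Z_0)/(Z_L + Z_0) = (-95.8 − j62.2)/(200.2 − j62.2)
|Γ| = 114/210 = 0.545
VSWR = (1 + |Γ|)/(1 − |Γ|) = 1.54/0.455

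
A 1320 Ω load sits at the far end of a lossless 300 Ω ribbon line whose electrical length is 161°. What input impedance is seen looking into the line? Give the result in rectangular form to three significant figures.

Z_in ≈ 448 + j576 Ω

tan(βl) = tan(161°) = -0.344
Z_in = Z_0·(Z_L + jZ_0·tanβl)/(Z_0 + jZ_L·tanβl)
     = 300·(1320 − j103)/(300 − j455)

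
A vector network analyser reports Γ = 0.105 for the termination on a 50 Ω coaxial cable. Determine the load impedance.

Z_L = Z_0·(1 + Γ)/(1 − Γ) = 50·(1.1)/(0.895)

Z_L ≈ 61.7 Ω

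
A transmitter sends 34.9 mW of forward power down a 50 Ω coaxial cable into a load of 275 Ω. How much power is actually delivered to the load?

P_delivered ≈ 18.2 mW

Γ = (275 − 50)/(275 + 50) = 0.692
|Γ|² = 0.479
P_refl = |Γ|²·P_inc = 16.7 mW, P_del = (1 − |Γ|²)·P_inc = 18.2 mW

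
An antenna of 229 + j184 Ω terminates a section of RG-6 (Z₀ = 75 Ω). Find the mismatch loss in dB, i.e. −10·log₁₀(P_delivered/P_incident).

Γ = (154 + j184)/(304 + j184), |Γ| = 0.675
|Γ|² = 0.456, so P_del/P_inc = 1 − |Γ|² = 0.544
ML = −10·log₁₀(1 − |Γ|²)

mismatch loss ≈ 2.64 dB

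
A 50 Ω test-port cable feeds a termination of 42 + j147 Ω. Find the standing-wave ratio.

Γ = (Z_L − Z_0)/(Z_L + Z_0) = (-8 + j147)/(92 + j147)
|Γ| = 147/173 = 0.849
VSWR = (1 + |Γ|)/(1 − |Γ|) = 1.85/0.151

VSWR ≈ 12.2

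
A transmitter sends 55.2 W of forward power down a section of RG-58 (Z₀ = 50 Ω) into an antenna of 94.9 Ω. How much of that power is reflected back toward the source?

Γ = (94.9 − 50)/(94.9 + 50) = 0.31
|Γ|² = 0.096
P_refl = |Γ|²·P_inc = 5.3 W, P_del = (1 − |Γ|²)·P_inc = 49.9 W

P_reflected ≈ 5.3 W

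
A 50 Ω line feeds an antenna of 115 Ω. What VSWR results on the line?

Γ = (115 − 50)/(115 + 50) = 0.394
VSWR = (1 + 0.394)/(1 − 0.394)

VSWR ≈ 2.3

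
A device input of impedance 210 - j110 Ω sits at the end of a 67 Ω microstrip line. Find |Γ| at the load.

Γ = (Z_L − Z_0)/(Z_L + Z_0) = (143 − j110)/(277 − j110)
|Γ| = 180/298

|Γ| ≈ 0.605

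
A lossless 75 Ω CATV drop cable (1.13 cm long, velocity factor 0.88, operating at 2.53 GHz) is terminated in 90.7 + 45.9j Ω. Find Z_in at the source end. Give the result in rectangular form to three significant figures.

Z_in ≈ 124 − j28.8 Ω

λ = v/f = 0.88·c / 2.53 GHz = 0.104 m
βl = 2π·l/λ = 2π × 0.108 = 39°
tan(βl) = tan(39°) = 0.809
Z_in = Z_0·(Z_L + jZ_0·tanβl)/(Z_0 + jZ_L·tanβl)
     = 75·(90.7 + j107)/(37.9 + j73.4)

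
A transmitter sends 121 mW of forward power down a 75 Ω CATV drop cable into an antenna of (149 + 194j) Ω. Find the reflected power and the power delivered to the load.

|Γ| = |(74 + j194)/(224 + j194)| = 0.701
|Γ|² = 0.491
P_refl = |Γ|²·P_inc = 59.4 mW, P_del = (1 − |Γ|²)·P_inc = 61.6 mW

P_reflected ≈ 59.4 mW; P_delivered ≈ 61.6 mW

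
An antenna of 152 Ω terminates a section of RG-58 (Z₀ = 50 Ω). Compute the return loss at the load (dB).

Γ = (152 − 50)/(152 + 50) = 0.505
RL = −20·log₁₀|Γ| = −20·log₁₀(0.505)

RL ≈ 5.94 dB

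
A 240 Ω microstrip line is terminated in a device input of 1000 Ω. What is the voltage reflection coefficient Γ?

Γ = 0.613

Γ = (Z_L − Z_0)/(Z_L + Z_0) = (1000 − 240)/(1000 + 240) = 760/1240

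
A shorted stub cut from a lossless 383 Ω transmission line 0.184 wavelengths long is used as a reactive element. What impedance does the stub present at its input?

Z_in ≈ +j870 Ω

βl = 2π × 0.184 = 66.2°
tan(βl) = 2.27
For a shorted stub, Z_in = jZ_0·tan(βl)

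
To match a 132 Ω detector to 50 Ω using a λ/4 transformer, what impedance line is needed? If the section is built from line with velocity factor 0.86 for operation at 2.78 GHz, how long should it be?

Z_qwt ≈ 81.2 Ω; length ≈ 2.32 cm

Z_qwt = √(Z_0·R_L) = √(50 × 132) = √6600
λ = 0.86·c/f = 0.0928 m, so l = λ/4 = 0.0232 m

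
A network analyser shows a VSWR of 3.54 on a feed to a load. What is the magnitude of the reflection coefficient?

|Γ| = (S − 1)/(S + 1) = (3.54 − 1)/(3.54 + 1) = 2.54/4.54

|Γ| ≈ 0.559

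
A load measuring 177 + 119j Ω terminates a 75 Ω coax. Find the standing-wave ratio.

VSWR ≈ 3.57

Γ = (Z_L − Z_0)/(Z_L + Z_0) = (102 + j119)/(252 + j119)
|Γ| = 157/279 = 0.562
VSWR = (1 + |Γ|)/(1 − |Γ|) = 1.56/0.438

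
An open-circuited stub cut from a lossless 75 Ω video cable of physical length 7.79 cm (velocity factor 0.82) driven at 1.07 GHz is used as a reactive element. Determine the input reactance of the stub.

λ = v/f = 0.82·c / 1.07 GHz = 0.23 m
βl = 2π·l/λ = 2π × 0.339 = 122°
tan(βl) = -1.6
For an open-circuited stub, Z_in = −jZ_0·cot(βl) = −jZ_0/tan(βl)

X_in ≈ 46.8 Ω (inductive)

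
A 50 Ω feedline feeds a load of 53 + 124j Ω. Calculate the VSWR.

Γ = (Z_L − Z_0)/(Z_L + Z_0) = (3 + j124)/(103 + j124)
|Γ| = 124/161 = 0.769
VSWR = (1 + |Γ|)/(1 − |Γ|) = 1.77/0.231

VSWR ≈ 7.68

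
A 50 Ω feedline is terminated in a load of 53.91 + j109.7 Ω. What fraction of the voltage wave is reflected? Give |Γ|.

Γ = (Z_L − Z_0)/(Z_L + Z_0) = (3.91 + j109.7)/(103.9 + j109.7)
|Γ| = 110/151

|Γ| ≈ 0.726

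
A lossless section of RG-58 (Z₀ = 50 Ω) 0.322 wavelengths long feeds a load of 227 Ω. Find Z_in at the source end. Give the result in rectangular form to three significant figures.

βl = 2π × 0.322 = 116°
tan(βl) = tan(116°) = -2.06
Z_in = Z_0·(Z_L + jZ_0·tanβl)/(Z_0 + jZ_L·tanβl)
     = 50·(227 − j103)/(50 − j467)

Z_in ≈ 13.5 + j22.9 Ω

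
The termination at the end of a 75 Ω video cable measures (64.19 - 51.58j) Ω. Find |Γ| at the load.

Γ = (Z_L − Z_0)/(Z_L + Z_0) = (-10.81 − j51.58)/(139.2 − j51.58)
|Γ| = 52.7/148

|Γ| ≈ 0.355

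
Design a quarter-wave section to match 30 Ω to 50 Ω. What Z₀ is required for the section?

Z_qwt ≈ 38.7 Ω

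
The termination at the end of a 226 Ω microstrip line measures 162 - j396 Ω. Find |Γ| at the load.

|Γ| ≈ 0.724

Γ = (Z_L − Z_0)/(Z_L + Z_0) = (-64 − j396)/(388 − j396)
|Γ| = 401/554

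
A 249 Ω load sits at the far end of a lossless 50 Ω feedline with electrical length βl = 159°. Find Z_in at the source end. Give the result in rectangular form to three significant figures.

tan(βl) = tan(159°) = -0.384
Z_in = Z_0·(Z_L + jZ_0·tanβl)/(Z_0 + jZ_L·tanβl)
     = 50·(249 − j19.2)/(50 − j95.6)

Z_in ≈ 61.4 + j98.1 Ω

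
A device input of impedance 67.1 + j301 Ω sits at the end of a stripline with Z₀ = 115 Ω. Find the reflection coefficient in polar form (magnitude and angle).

Γ = (Z_L − Z_0)/(Z_L + Z_0) = (-47.9 + j301)/(182.1 + j301)
|Γ| = 305/352 = 0.866

Γ ≈ 0.866 ∠ 40.2°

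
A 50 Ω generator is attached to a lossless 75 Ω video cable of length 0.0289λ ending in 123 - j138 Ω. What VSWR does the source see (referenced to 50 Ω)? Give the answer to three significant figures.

βl = 2π × 0.0289 = 10.4°
tan(βl) = 0.184
Z_in = Z_0·(Z_L + jZ_0·tanβl)/(Z_0 + jZ_L·tanβl) = 67.6 − j108 Ω
Γ_s = (Z_in − Z_s)/(Z_in + Z_s) = (17.6 − j108)/(118 − j108), |Γ_s| = 0.686
VSWR = (1 + |Γ_s|)/(1 − |Γ_s|)

VSWR ≈ 5.36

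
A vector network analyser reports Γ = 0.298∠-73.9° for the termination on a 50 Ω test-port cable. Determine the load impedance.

Z_L ≈ 49.3 − j31 Ω

Z_L = Z_0·(1 + Γ)/(1 − Γ) = 50·(1.08 − j0.286)/(0.917 + j0.286)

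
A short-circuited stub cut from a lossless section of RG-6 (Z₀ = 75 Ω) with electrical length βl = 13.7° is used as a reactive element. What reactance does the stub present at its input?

X_in ≈ 18.3 Ω (inductive)

tan(βl) = 0.244
For a short-circuited stub, Z_in = jZ_0·tan(βl)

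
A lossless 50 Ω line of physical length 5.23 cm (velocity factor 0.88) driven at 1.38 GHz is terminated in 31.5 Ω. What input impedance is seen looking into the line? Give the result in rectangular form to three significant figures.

λ = v/f = 0.88·c / 1.38 GHz = 0.191 m
βl = 2π·l/λ = 2π × 0.273 = 98.4°
tan(βl) = tan(98.4°) = -6.76
Z_in = Z_0·(Z_L + jZ_0·tanβl)/(Z_0 + jZ_L·tanβl)
     = 50·(31.5 − j338)/(50 − j213)

Z_in ≈ 76.9 − j10.7 Ω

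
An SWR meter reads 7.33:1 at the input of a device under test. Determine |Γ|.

|Γ| = (S − 1)/(S + 1) = (7.33 − 1)/(7.33 + 1) = 6.33/8.33

|Γ| ≈ 0.76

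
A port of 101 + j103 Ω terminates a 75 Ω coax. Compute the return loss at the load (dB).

Γ = (26 + j103)/(176 + j103), |Γ| = 0.521
RL = −20·log₁₀|Γ| = −20·log₁₀(0.521)

RL ≈ 5.66 dB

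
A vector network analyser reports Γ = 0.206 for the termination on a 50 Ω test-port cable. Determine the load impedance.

Z_L ≈ 75.9 Ω

Z_L = Z_0·(1 + Γ)/(1 − Γ) = 50·(1.21)/(0.794)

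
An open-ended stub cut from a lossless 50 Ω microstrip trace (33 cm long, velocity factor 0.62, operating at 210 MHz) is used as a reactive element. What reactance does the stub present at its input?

λ = v/f = 0.62·c / 210 MHz = 0.886 m
βl = 2π·l/λ = 2π × 0.373 = 134°
tan(βl) = -1.03
For an open-ended stub, Z_in = −jZ_0·cot(βl) = −jZ_0/tan(βl)

X_in ≈ 48.5 Ω (inductive)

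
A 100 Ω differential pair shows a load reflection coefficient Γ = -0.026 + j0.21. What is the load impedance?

Z_L = Z_0·(1 + Γ)/(1 − Γ) = 100·(0.974 + j0.21)/(1.03 − j0.21)

Z_L ≈ 87.1 + j38.3 Ω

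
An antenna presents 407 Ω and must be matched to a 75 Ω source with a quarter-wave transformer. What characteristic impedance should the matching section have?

Z_qwt = √(Z_0·R_L) = √(75 × 407) = √30520

Z_qwt ≈ 175 Ω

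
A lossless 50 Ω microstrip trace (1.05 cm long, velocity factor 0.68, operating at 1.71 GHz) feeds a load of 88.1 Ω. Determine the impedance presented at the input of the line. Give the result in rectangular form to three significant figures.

Z_in ≈ 55.7 − j29.8 Ω

λ = v/f = 0.68·c / 1.71 GHz = 0.119 m
βl = 2π·l/λ = 2π × 0.088 = 31.7°
tan(βl) = tan(31.7°) = 0.617
Z_in = Z_0·(Z_L + jZ_0·tanβl)/(Z_0 + jZ_L·tanβl)
     = 50·(88.1 + j30.9)/(50 + j54.4)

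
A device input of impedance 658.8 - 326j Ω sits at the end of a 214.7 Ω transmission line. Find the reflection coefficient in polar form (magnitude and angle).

Γ ≈ 0.591 ∠ -15.8°

Γ = (Z_L − Z_0)/(Z_L + Z_0) = (444.1 − j326)/(873.5 − j326)
|Γ| = 551/932 = 0.591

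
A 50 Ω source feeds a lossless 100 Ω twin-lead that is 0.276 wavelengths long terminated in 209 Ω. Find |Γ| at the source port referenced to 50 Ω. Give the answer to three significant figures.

βl = 2π × 0.276 = 99.4°
tan(βl) = -6.07
Z_in = Z_0·(Z_L + jZ_0·tanβl)/(Z_0 + jZ_L·tanβl) = 48.8 + j12.6 Ω
Γ_s = (Z_in − Z_s)/(Z_in + Z_s) = (-1.16 + j12.6)/(98.8 + j12.6), |Γ_s| = 0.127

|Γ| ≈ 0.127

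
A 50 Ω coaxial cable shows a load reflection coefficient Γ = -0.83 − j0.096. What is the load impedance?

Z_L = Z_0·(1 + Γ)/(1 − Γ) = 50·(0.17 − j0.096)/(1.83 + j0.096)

Z_L ≈ 4.49 − j2.86 Ω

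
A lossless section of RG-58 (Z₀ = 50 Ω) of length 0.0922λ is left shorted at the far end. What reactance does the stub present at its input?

X_in ≈ 32.7 Ω (inductive)

βl = 2π × 0.0922 = 33.2°
tan(βl) = 0.654
For a shorted stub, Z_in = jZ_0·tan(βl)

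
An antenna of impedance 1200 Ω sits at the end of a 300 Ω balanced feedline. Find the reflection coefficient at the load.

Γ = (Z_L − Z_0)/(Z_L + Z_0) = (1200 − 300)/(1200 + 300) = 900/1500

Γ = 0.6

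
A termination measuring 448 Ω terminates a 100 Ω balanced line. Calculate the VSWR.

VSWR ≈ 4.48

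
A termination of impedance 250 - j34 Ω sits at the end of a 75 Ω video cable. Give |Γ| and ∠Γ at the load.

Γ ≈ 0.546 ∠ -5.02°

Γ = (Z_L − Z_0)/(Z_L + Z_0) = (175 − j34)/(325 − j34)
|Γ| = 178/327 = 0.546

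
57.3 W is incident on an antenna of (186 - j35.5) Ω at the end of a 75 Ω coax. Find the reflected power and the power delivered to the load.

|Γ| = |(111 − j35.5)/(261 − j35.5)| = 0.442
|Γ|² = 0.196
P_refl = |Γ|²·P_inc = 11.2 W, P_del = (1 − |Γ|²)·P_inc = 46.1 W

P_reflected ≈ 11.2 W; P_delivered ≈ 46.1 W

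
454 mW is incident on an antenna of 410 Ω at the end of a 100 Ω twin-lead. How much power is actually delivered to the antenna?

P_delivered ≈ 286 mW

Γ = (410 − 100)/(410 + 100) = 0.608
|Γ|² = 0.369
P_refl = |Γ|²·P_inc = 168 mW, P_del = (1 − |Γ|²)·P_inc = 286 mW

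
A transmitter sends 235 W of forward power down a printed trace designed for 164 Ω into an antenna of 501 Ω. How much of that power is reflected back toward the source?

Γ = (501 − 164)/(501 + 164) = 0.507
|Γ|² = 0.257
P_refl = |Γ|²·P_inc = 60.4 W, P_del = (1 − |Γ|²)·P_inc = 175 W

P_reflected ≈ 60.4 W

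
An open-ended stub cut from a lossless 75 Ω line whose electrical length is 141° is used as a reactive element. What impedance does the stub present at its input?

tan(βl) = -0.81
For an open-ended stub, Z_in = −jZ_0·cot(βl) = −jZ_0/tan(βl)

Z_in ≈ +j92.6 Ω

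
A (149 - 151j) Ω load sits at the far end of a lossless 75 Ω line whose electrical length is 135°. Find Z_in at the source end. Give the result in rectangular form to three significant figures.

tan(βl) = tan(135°) = -1
Z_in = Z_0·(Z_L + jZ_0·tanβl)/(Z_0 + jZ_L·tanβl)
     = 75·(149 − j226)/(-76 − j149)

Z_in ≈ 59.9 + j106 Ω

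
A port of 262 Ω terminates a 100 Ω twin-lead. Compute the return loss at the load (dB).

Γ = (262 − 100)/(262 + 100) = 0.448
RL = −20·log₁₀|Γ| = −20·log₁₀(0.448)

RL ≈ 6.98 dB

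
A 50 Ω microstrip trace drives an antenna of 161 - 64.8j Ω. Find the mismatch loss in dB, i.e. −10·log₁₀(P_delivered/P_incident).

mismatch loss ≈ 1.8 dB

Γ = (111 − j64.8)/(211 − j64.8), |Γ| = 0.582
|Γ|² = 0.339, so P_del/P_inc = 1 − |Γ|² = 0.661
ML = −10·log₁₀(1 − |Γ|²)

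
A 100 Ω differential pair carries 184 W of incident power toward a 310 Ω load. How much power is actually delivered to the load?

Γ = (310 − 100)/(310 + 100) = 0.512
|Γ|² = 0.262
P_refl = |Γ|²·P_inc = 48.3 W, P_del = (1 − |Γ|²)·P_inc = 136 W

P_delivered ≈ 136 W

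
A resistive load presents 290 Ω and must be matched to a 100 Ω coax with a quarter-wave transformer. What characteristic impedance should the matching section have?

Z_qwt = √(Z_0·R_L) = √(100 × 290) = √29000

Z_qwt ≈ 170 Ω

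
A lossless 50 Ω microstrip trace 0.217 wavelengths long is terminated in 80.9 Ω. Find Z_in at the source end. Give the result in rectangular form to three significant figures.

Z_in ≈ 31.7 − j6.39 Ω

βl = 2π × 0.217 = 78.1°
tan(βl) = tan(78.1°) = 4.75
Z_in = Z_0·(Z_L + jZ_0·tanβl)/(Z_0 + jZ_L·tanβl)
     = 50·(80.9 + j238)/(50 + j385)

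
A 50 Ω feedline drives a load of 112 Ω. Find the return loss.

Γ = (112 − 50)/(112 + 50) = 0.383
RL = −20·log₁₀|Γ| = −20·log₁₀(0.383)

RL ≈ 8.34 dB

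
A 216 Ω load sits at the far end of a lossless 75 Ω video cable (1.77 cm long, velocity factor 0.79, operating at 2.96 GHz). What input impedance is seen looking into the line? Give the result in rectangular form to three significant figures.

Z_in ≈ 26.8 − j12.1 Ω

λ = v/f = 0.79·c / 2.96 GHz = 0.0801 m
βl = 2π·l/λ = 2π × 0.221 = 79.6°
tan(βl) = tan(79.6°) = 5.44
Z_in = Z_0·(Z_L + jZ_0·tanβl)/(Z_0 + jZ_L·tanβl)
     = 75·(216 + j408)/(75 + j1170)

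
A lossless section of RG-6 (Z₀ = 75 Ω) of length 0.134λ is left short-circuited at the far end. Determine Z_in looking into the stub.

βl = 2π × 0.134 = 48.2°
tan(βl) = 1.12
For a short-circuited stub, Z_in = jZ_0·tan(βl)

Z_in ≈ +j84 Ω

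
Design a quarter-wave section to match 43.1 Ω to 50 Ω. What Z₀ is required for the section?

Z_qwt ≈ 46.4 Ω

Z_qwt = √(Z_0·R_L) = √(50 × 43.1) = √2155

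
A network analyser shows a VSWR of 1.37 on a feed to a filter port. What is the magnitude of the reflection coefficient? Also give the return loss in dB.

|Γ| ≈ 0.156; return loss ≈ 16.1 dB

|Γ| = (S − 1)/(S + 1) = (1.37 − 1)/(1.37 + 1) = 0.37/2.37
RL = −20·log₁₀|Γ| = −20·log₁₀(0.156)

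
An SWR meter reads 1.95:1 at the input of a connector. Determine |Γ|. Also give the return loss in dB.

|Γ| = (S − 1)/(S + 1) = (1.95 − 1)/(1.95 + 1) = 0.95/2.95
RL = −20·log₁₀|Γ| = −20·log₁₀(0.322)

|Γ| ≈ 0.322; return loss ≈ 9.84 dB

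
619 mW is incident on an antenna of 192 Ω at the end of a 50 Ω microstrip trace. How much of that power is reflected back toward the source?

Γ = (192 − 50)/(192 + 50) = 0.587
|Γ|² = 0.344
P_refl = |Γ|²·P_inc = 213 mW, P_del = (1 − |Γ|²)·P_inc = 406 mW

P_reflected ≈ 213 mW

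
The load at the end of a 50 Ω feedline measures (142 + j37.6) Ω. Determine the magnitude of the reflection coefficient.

Γ = (Z_L − Z_0)/(Z_L + Z_0) = (92 + j37.6)/(192 + j37.6)
|Γ| = 99.4/196

|Γ| ≈ 0.508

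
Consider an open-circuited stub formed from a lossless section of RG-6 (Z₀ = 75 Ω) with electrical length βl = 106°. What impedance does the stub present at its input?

Z_in ≈ +j21.5 Ω

tan(βl) = -3.49
For an open-circuited stub, Z_in = −jZ_0·cot(βl) = −jZ_0/tan(βl)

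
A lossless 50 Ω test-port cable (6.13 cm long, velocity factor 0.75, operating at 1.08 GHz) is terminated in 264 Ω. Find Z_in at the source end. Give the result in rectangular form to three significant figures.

λ = v/f = 0.75·c / 1.08 GHz = 0.208 m
βl = 2π·l/λ = 2π × 0.294 = 106°
tan(βl) = tan(106°) = -3.5
Z_in = Z_0·(Z_L + jZ_0·tanβl)/(Z_0 + jZ_L·tanβl)
     = 50·(264 − j175)/(50 − j925)

Z_in ≈ 10.2 + j13.7 Ω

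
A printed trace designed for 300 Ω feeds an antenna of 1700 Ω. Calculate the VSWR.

Γ = (1700 − 300)/(1700 + 300) = 0.7
VSWR = (1 + 0.7)/(1 − 0.7)

VSWR ≈ 5.67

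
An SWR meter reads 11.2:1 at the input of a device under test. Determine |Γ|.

|Γ| ≈ 0.836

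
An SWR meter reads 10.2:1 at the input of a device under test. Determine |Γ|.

|Γ| ≈ 0.821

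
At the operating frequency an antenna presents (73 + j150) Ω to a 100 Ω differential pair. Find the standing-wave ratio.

Γ = (Z_L − Z_0)/(Z_L + Z_0) = (-27 + j150)/(173 + j150)
|Γ| = 152/229 = 0.666
VSWR = (1 + |Γ|)/(1 − |Γ|) = 1.67/0.334

VSWR ≈ 4.98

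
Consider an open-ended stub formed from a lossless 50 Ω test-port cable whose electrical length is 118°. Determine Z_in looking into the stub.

Z_in ≈ +j26.6 Ω

tan(βl) = -1.88
For an open-ended stub, Z_in = −jZ_0·cot(βl) = −jZ_0/tan(βl)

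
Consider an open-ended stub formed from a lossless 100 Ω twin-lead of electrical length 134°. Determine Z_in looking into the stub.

Z_in ≈ +j96.6 Ω

tan(βl) = -1.04
For an open-ended stub, Z_in = −jZ_0·cot(βl) = −jZ_0/tan(βl)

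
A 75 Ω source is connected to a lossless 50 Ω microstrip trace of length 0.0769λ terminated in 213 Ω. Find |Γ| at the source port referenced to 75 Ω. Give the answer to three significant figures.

βl = 2π × 0.0769 = 27.7°
tan(βl) = 0.525
Z_in = Z_0·(Z_L + jZ_0·tanβl)/(Z_0 + jZ_L·tanβl) = 45.3 − j75 Ω
Γ_s = (Z_in − Z_s)/(Z_in + Z_s) = (-29.7 − j75)/(120 − j75), |Γ_s| = 0.569

|Γ| ≈ 0.569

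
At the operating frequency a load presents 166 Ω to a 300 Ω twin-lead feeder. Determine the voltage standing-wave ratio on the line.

VSWR ≈ 1.81

Γ = (166 − 300)/(166 + 300) = -0.288
VSWR = (1 + 0.288)/(1 − 0.288)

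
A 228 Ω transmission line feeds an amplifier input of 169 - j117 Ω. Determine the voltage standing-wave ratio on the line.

VSWR ≈ 1.93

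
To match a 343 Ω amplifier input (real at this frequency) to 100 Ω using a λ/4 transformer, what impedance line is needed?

Z_qwt ≈ 185 Ω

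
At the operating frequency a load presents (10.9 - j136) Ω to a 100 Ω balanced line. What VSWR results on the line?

VSWR ≈ 26.2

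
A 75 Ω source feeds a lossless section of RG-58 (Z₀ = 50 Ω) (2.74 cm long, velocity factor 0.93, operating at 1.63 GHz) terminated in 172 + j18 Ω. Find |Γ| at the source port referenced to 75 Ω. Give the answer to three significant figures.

λ = v/f = 0.93·c / 1.63 GHz = 0.171 m
βl = 2π·l/λ = 2π × 0.16 = 57.6°
tan(βl) = 1.58
Z_in = Z_0·(Z_L + jZ_0·tanβl)/(Z_0 + jZ_L·tanβl) = 20.2 − j30.1 Ω
Γ_s = (Z_in − Z_s)/(Z_in + Z_s) = (-54.8 − j30.1)/(95.2 − j30.1), |Γ_s| = 0.625

|Γ| ≈ 0.625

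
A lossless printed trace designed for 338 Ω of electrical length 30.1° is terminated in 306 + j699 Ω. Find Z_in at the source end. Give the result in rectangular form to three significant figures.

tan(βl) = tan(30.1°) = 0.58
Z_in = Z_0·(Z_L + jZ_0·tanβl)/(Z_0 + jZ_L·tanβl)
     = 338·(306 + j895)/(-67.2 + j177)

Z_in ≈ 1300 − j1070 Ω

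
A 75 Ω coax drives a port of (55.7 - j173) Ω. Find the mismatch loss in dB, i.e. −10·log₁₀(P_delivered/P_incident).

mismatch loss ≈ 4.49 dB

Γ = (-19.3 − j173)/(130.7 − j173), |Γ| = 0.803
|Γ|² = 0.645, so P_del/P_inc = 1 − |Γ|² = 0.355
ML = −10·log₁₀(1 − |Γ|²)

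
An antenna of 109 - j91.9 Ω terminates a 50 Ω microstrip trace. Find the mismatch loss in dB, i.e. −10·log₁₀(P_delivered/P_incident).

mismatch loss ≈ 1.9 dB

Γ = (59 − j91.9)/(159 − j91.9), |Γ| = 0.595
|Γ|² = 0.354, so P_del/P_inc = 1 − |Γ|² = 0.646
ML = −10·log₁₀(1 − |Γ|²)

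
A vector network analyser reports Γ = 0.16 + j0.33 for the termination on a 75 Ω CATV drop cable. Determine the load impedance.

Z_L ≈ 79.7 + j60.8 Ω

Z_L = Z_0·(1 + Γ)/(1 − Γ) = 75·(1.16 + j0.33)/(0.84 − j0.33)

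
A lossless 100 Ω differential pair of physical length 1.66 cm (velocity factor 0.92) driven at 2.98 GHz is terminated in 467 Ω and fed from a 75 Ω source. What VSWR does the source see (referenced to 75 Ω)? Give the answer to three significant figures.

λ = v/f = 0.92·c / 2.98 GHz = 0.0926 m
βl = 2π·l/λ = 2π × 0.179 = 64.5°
tan(βl) = 2.1
Z_in = Z_0·(Z_L + jZ_0·tanβl)/(Z_0 + jZ_L·tanβl) = 26 − j45 Ω
Γ_s = (Z_in − Z_s)/(Z_in + Z_s) = (-49 − j45)/(101 − j45), |Γ_s| = 0.602
VSWR = (1 + |Γ_s|)/(1 − |Γ_s|)

VSWR ≈ 4.02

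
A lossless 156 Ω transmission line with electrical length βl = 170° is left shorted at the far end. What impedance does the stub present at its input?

Z_in ≈ −j27.5 Ω

tan(βl) = -0.176
For a shorted stub, Z_in = jZ_0·tan(βl)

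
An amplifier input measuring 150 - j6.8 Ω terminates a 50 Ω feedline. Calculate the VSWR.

Γ = (Z_L − Z_0)/(Z_L + Z_0) = (100 − j6.8)/(200 − j6.8)
|Γ| = 100/200 = 0.501
VSWR = (1 + |Γ|)/(1 − |Γ|) = 1.5/0.499

VSWR ≈ 3.01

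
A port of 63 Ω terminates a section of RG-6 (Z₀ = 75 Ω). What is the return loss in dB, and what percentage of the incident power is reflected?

Γ = (63 − 75)/(63 + 75) = -0.087
RL = −20·log₁₀(0.087) = 21.2 dB
P_refl/P_inc = |Γ|² = 0.00756

RL ≈ 21.2 dB; 0.756% of incident power reflected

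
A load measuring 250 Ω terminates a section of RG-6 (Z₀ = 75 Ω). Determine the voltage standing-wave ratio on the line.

Γ = (250 − 75)/(250 + 75) = 0.538
VSWR = (1 + 0.538)/(1 − 0.538)

VSWR ≈ 3.33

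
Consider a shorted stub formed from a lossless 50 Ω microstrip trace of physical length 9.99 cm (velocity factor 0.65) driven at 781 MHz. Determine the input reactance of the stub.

λ = v/f = 0.65·c / 781 MHz = 0.25 m
βl = 2π·l/λ = 2π × 0.4 = 144°
tan(βl) = -0.725
For a shorted stub, Z_in = jZ_0·tan(βl)

X_in ≈ -36.3 Ω (capacitive)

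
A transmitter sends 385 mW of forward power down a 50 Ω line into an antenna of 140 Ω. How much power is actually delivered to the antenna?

Γ = (140 − 50)/(140 + 50) = 0.474
|Γ|² = 0.224
P_refl = |Γ|²·P_inc = 86.4 mW, P_del = (1 − |Γ|²)·P_inc = 299 mW

P_delivered ≈ 299 mW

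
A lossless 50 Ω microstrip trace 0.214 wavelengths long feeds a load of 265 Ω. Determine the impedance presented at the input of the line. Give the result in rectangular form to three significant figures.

βl = 2π × 0.214 = 77°
tan(βl) = tan(77°) = 4.35
Z_in = Z_0·(Z_L + jZ_0·tanβl)/(Z_0 + jZ_L·tanβl)
     = 50·(265 + j217)/(50 + j1150)

Z_in ≈ 9.91 − j11.1 Ω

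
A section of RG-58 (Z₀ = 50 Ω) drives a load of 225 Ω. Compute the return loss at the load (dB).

RL ≈ 3.93 dB

Γ = (225 − 50)/(225 + 50) = 0.636
RL = −20·log₁₀|Γ| = −20·log₁₀(0.636)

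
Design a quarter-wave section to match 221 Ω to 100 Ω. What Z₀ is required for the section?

Z_qwt ≈ 149 Ω

Z_qwt = √(Z_0·R_L) = √(100 × 221) = √22100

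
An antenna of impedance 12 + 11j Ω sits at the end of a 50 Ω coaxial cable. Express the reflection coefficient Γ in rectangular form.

Γ ≈ -0.564 + j0.277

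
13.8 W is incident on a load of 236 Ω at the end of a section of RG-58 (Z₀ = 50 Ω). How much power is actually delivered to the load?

P_delivered ≈ 7.96 W

Γ = (236 − 50)/(236 + 50) = 0.65
|Γ|² = 0.423
P_refl = |Γ|²·P_inc = 5.84 W, P_del = (1 − |Γ|²)·P_inc = 7.96 W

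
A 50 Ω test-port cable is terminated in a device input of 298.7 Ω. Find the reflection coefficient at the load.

Γ = 0.713

Γ = (Z_L − Z_0)/(Z_L + Z_0) = (298.7 − 50)/(298.7 + 50) = 248.7/348.7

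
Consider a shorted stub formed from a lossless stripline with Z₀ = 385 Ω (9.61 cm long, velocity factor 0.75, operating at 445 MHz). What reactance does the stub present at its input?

X_in ≈ 974 Ω (inductive)

λ = v/f = 0.75·c / 445 MHz = 0.506 m
βl = 2π·l/λ = 2π × 0.19 = 68.4°
tan(βl) = 2.53
For a shorted stub, Z_in = jZ_0·tan(βl)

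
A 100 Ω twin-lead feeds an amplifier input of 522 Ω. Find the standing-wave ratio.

Γ = (522 − 100)/(522 + 100) = 0.678
VSWR = (1 + 0.678)/(1 − 0.678)

VSWR ≈ 5.22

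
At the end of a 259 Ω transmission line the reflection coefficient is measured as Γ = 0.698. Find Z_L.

Z_L ≈ 1460 Ω

Z_L = Z_0·(1 + Γ)/(1 − Γ) = 259·(1.7)/(0.302)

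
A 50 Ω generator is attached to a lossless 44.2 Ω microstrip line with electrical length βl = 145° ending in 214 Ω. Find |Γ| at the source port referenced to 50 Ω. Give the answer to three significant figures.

tan(βl) = -0.7
Z_in = Z_0·(Z_L + jZ_0·tanβl)/(Z_0 + jZ_L·tanβl) = 25.5 + j55.6 Ω
Γ_s = (Z_in − Z_s)/(Z_in + Z_s) = (-24.5 + j55.6)/(75.5 + j55.6), |Γ_s| = 0.648

|Γ| ≈ 0.648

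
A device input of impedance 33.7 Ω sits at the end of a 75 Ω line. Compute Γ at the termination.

Γ = -0.38

Γ = (Z_L − Z_0)/(Z_L + Z_0) = (33.7 − 75)/(33.7 + 75) = -41.3/108.7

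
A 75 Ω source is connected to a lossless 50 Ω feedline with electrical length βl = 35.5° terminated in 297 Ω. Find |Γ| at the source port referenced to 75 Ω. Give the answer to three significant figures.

|Γ| ≈ 0.7

tan(βl) = 0.713
Z_in = Z_0·(Z_L + jZ_0·tanβl)/(Z_0 + jZ_L·tanβl) = 23.6 − j64.5 Ω
Γ_s = (Z_in − Z_s)/(Z_in + Z_s) = (-51.4 − j64.5)/(98.6 − j64.5), |Γ_s| = 0.7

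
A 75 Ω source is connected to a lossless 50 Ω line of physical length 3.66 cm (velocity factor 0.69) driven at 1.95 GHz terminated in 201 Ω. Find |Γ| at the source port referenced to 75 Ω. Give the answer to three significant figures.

|Γ| ≈ 0.667

λ = v/f = 0.69·c / 1.95 GHz = 0.106 m
βl = 2π·l/λ = 2π × 0.345 = 124°
tan(βl) = -1.48
Z_in = Z_0·(Z_L + jZ_0·tanβl)/(Z_0 + jZ_L·tanβl) = 17.6 + j30.9 Ω
Γ_s = (Z_in − Z_s)/(Z_in + Z_s) = (-57.4 + j30.9)/(92.6 + j30.9), |Γ_s| = 0.667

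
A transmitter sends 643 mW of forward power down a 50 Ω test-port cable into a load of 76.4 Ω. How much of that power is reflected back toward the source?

P_reflected ≈ 28 mW

Γ = (76.4 − 50)/(76.4 + 50) = 0.209
|Γ|² = 0.0436
P_refl = |Γ|²·P_inc = 28 mW, P_del = (1 − |Γ|²)·P_inc = 615 mW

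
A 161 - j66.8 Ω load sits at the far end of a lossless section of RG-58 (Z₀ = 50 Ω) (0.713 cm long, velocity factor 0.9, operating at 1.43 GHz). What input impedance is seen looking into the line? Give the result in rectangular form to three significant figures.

Z_in ≈ 72.3 − j83.9 Ω

λ = v/f = 0.9·c / 1.43 GHz = 0.189 m
βl = 2π·l/λ = 2π × 0.0378 = 13.6°
tan(βl) = tan(13.6°) = 0.242
Z_in = Z_0·(Z_L + jZ_0·tanβl)/(Z_0 + jZ_L·tanβl)
     = 50·(161 − j54.7)/(66.2 + j38.9)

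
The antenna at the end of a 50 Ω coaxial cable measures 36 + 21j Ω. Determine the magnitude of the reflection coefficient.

|Γ| ≈ 0.285

Γ = (Z_L − Z_0)/(Z_L + Z_0) = (-14 + j21)/(86 + j21)
|Γ| = 25.2/88.5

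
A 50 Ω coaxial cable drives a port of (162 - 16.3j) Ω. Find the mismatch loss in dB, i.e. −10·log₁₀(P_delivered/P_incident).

mismatch loss ≈ 1.45 dB

Γ = (112 − j16.3)/(212 − j16.3), |Γ| = 0.532
|Γ|² = 0.283, so P_del/P_inc = 1 − |Γ|² = 0.717
ML = −10·log₁₀(1 − |Γ|²)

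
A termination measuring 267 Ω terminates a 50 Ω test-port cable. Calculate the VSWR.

VSWR ≈ 5.34

Γ = (267 − 50)/(267 + 50) = 0.685
VSWR = (1 + 0.685)/(1 − 0.685)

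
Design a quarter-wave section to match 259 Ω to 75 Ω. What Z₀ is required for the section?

Z_qwt = √(Z_0·R_L) = √(75 × 259) = √19420

Z_qwt ≈ 139 Ω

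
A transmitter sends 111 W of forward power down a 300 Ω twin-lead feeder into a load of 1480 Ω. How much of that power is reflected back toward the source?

P_reflected ≈ 48.8 W

Γ = (1480 − 300)/(1480 + 300) = 0.663
|Γ|² = 0.439
P_refl = |Γ|²·P_inc = 48.8 W, P_del = (1 − |Γ|²)·P_inc = 62.2 W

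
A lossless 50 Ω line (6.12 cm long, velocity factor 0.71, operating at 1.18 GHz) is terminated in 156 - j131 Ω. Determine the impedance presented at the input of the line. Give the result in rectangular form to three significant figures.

λ = v/f = 0.71·c / 1.18 GHz = 0.181 m
βl = 2π·l/λ = 2π × 0.339 = 122°
tan(βl) = tan(122°) = -1.6
Z_in = Z_0·(Z_L + jZ_0·tanβl)/(Z_0 + jZ_L·tanβl)
     = 50·(156 − j211)/(-159 − j249)

Z_in ≈ 15.8 + j41.4 Ω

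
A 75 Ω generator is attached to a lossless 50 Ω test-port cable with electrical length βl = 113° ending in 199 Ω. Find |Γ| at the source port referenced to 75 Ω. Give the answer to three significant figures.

tan(βl) = -2.36
Z_in = Z_0·(Z_L + jZ_0·tanβl)/(Z_0 + jZ_L·tanβl) = 14.7 + j19.7 Ω
Γ_s = (Z_in − Z_s)/(Z_in + Z_s) = (-60.3 + j19.7)/(89.7 + j19.7), |Γ_s| = 0.691

|Γ| ≈ 0.691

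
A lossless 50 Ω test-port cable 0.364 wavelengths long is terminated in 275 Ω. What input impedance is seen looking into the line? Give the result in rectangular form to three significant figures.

βl = 2π × 0.364 = 131°
tan(βl) = tan(131°) = -1.15
Z_in = Z_0·(Z_L + jZ_0·tanβl)/(Z_0 + jZ_L·tanβl)
     = 50·(275 − j57.4)/(50 − j316)

Z_in ≈ 15.6 + j41.1 Ω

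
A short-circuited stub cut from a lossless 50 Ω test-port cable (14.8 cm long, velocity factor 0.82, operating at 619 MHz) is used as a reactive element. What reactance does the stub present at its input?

λ = v/f = 0.82·c / 619 MHz = 0.397 m
βl = 2π·l/λ = 2π × 0.372 = 134°
tan(βl) = -1.03
For a short-circuited stub, Z_in = jZ_0·tan(βl)

X_in ≈ -51.7 Ω (capacitive)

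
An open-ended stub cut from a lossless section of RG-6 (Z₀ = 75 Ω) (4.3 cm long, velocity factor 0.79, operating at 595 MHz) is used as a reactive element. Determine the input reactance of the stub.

X_in ≈ -93.1 Ω (capacitive)

λ = v/f = 0.79·c / 595 MHz = 0.398 m
βl = 2π·l/λ = 2π × 0.108 = 38.9°
tan(βl) = 0.806
For an open-ended stub, Z_in = −jZ_0·cot(βl) = −jZ_0/tan(βl)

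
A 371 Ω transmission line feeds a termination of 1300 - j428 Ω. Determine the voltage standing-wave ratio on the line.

VSWR ≈ 3.91

Γ = (Z_L − Z_0)/(Z_L + Z_0) = (929 − j428)/(1671 − j428)
|Γ| = 1020/1720 = 0.593
VSWR = (1 + |Γ|)/(1 − |Γ|) = 1.59/0.407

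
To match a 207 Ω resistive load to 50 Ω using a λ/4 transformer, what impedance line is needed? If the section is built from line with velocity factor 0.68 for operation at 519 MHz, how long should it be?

Z_qwt = √(Z_0·R_L) = √(50 × 207) = √10350
λ = 0.68·c/f = 0.393 m, so l = λ/4 = 0.0983 m

Z_qwt ≈ 102 Ω; length ≈ 9.83 cm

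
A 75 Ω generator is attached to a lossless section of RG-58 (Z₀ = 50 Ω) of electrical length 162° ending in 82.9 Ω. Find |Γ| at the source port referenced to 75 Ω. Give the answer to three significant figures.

|Γ| ≈ 0.152

tan(βl) = -0.325
Z_in = Z_0·(Z_L + jZ_0·tanβl)/(Z_0 + jZ_L·tanβl) = 71 + j22 Ω
Γ_s = (Z_in − Z_s)/(Z_in + Z_s) = (-3.96 + j22)/(146 + j22), |Γ_s| = 0.152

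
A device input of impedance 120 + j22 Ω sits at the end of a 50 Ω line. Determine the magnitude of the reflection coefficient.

Γ = (Z_L − Z_0)/(Z_L + Z_0) = (70 + j22)/(170 + j22)
|Γ| = 73.4/171

|Γ| ≈ 0.428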